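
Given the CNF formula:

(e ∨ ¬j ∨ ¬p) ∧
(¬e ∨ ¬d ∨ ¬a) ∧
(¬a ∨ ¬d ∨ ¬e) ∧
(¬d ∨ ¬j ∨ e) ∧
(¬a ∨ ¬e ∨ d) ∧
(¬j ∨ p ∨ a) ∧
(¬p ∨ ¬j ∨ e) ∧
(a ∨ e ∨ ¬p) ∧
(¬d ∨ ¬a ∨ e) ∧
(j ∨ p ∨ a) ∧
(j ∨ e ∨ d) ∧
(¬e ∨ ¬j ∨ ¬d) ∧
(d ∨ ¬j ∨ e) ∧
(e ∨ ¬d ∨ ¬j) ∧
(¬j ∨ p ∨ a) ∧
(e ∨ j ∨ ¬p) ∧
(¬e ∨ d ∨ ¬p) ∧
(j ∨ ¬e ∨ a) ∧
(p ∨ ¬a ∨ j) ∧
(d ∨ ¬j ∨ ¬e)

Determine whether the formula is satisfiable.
No

No, the formula is not satisfiable.

No assignment of truth values to the variables can make all 20 clauses true simultaneously.

The formula is UNSAT (unsatisfiable).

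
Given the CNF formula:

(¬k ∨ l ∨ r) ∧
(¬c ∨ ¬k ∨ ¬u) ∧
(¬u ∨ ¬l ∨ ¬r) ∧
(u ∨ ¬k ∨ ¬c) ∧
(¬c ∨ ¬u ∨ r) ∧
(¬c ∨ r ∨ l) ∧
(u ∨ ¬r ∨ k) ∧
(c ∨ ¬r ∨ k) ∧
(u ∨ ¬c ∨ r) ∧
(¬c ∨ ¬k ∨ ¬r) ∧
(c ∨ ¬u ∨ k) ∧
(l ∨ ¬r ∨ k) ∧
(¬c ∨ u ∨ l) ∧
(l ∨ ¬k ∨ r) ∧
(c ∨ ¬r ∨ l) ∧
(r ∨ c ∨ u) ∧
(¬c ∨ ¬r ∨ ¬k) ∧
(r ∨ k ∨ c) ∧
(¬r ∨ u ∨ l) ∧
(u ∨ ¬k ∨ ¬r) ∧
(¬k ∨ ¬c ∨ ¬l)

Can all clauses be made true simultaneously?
Yes

Yes, the formula is satisfiable.

One satisfying assignment is: r=False, c=False, l=True, k=True, u=True

Verification: With this assignment, all 21 clauses evaluate to true.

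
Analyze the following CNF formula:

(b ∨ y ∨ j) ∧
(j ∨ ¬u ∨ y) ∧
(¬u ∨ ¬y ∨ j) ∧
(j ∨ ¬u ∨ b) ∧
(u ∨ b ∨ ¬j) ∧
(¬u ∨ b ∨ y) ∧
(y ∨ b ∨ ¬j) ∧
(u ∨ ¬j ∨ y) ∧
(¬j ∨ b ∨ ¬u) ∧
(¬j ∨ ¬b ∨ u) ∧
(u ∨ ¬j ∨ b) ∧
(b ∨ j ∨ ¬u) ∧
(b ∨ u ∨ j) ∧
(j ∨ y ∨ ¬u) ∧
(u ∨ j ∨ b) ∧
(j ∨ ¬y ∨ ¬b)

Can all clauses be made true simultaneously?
Yes

Yes, the formula is satisfiable.

One satisfying assignment is: u=False, j=False, y=False, b=True

Verification: With this assignment, all 16 clauses evaluate to true.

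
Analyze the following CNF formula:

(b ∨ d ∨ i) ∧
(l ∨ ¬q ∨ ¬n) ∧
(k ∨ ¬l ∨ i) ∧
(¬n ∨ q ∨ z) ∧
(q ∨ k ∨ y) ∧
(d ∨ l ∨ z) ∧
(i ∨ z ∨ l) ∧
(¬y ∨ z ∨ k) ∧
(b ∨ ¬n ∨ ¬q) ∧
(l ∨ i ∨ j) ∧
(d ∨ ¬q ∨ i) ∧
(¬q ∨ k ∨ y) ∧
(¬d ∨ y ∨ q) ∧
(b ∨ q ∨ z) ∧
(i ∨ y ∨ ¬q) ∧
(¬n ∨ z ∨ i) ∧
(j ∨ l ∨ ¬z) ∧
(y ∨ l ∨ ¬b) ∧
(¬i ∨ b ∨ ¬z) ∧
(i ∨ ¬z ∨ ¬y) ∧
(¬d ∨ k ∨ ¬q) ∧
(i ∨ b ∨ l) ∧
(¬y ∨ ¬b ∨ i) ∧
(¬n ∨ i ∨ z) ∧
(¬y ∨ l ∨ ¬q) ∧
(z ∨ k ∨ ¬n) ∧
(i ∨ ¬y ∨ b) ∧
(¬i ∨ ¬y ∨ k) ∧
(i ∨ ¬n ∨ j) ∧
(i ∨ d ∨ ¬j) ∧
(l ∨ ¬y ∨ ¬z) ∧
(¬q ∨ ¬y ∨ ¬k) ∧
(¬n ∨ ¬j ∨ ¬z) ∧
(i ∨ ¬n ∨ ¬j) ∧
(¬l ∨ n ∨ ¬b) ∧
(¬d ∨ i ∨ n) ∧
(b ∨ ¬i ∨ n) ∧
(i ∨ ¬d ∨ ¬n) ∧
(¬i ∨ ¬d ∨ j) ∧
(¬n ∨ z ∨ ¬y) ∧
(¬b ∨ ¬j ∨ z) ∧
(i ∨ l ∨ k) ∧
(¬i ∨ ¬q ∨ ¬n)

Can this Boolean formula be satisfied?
Yes

Yes, the formula is satisfiable.

One satisfying assignment is: i=True, j=False, y=True, l=True, d=False, z=True, q=False, n=True, k=True, b=True

Verification: With this assignment, all 43 clauses evaluate to true.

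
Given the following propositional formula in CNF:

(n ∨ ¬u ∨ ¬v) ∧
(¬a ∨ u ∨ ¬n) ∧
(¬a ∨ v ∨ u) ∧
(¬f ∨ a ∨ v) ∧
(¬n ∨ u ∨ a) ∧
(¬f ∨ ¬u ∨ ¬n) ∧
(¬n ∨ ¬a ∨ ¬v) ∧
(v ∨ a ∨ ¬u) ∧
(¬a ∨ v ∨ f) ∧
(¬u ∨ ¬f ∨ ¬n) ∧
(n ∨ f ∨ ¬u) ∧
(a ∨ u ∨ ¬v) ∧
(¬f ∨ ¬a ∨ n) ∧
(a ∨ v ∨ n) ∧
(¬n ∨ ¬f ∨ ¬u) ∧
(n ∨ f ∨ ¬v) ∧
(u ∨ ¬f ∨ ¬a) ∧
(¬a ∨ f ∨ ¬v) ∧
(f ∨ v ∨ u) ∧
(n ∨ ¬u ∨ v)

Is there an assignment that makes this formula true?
Yes

Yes, the formula is satisfiable.

One satisfying assignment is: a=False, f=False, n=True, u=True, v=True

Verification: With this assignment, all 20 clauses evaluate to true.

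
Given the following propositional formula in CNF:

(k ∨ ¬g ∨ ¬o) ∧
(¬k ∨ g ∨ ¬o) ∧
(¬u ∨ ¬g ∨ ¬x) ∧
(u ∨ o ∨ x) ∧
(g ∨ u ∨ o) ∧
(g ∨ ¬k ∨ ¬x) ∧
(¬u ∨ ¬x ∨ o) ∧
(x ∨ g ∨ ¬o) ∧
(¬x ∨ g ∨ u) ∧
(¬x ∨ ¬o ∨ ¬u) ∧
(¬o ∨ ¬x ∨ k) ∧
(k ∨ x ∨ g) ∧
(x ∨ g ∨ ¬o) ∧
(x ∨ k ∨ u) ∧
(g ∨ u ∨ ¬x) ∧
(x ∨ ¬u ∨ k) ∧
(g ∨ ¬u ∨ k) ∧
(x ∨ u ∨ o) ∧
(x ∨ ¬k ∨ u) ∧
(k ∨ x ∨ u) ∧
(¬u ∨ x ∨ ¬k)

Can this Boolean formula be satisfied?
Yes

Yes, the formula is satisfiable.

One satisfying assignment is: x=True, u=False, k=False, g=True, o=False

Verification: With this assignment, all 21 clauses evaluate to true.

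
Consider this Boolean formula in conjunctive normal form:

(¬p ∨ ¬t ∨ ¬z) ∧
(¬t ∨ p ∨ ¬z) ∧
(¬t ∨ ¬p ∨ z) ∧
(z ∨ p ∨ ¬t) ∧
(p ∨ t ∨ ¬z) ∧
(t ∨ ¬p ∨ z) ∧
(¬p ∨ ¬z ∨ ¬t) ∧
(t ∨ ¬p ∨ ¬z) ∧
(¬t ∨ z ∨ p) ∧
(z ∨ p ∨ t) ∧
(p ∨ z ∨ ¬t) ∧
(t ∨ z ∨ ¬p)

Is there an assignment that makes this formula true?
No

No, the formula is not satisfiable.

No assignment of truth values to the variables can make all 12 clauses true simultaneously.

The formula is UNSAT (unsatisfiable).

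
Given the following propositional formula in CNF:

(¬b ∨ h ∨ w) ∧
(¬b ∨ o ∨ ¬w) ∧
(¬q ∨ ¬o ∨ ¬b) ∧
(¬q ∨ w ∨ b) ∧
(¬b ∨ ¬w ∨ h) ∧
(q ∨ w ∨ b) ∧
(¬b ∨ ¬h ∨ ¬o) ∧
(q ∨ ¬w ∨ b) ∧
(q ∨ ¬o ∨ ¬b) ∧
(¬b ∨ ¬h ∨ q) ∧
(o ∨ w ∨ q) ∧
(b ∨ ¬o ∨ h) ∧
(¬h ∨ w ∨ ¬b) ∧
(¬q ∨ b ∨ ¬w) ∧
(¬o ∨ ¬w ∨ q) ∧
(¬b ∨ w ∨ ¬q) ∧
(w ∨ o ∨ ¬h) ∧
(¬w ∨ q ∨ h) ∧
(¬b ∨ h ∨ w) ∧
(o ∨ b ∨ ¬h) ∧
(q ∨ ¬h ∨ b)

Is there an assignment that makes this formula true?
No

No, the formula is not satisfiable.

No assignment of truth values to the variables can make all 21 clauses true simultaneously.

The formula is UNSAT (unsatisfiable).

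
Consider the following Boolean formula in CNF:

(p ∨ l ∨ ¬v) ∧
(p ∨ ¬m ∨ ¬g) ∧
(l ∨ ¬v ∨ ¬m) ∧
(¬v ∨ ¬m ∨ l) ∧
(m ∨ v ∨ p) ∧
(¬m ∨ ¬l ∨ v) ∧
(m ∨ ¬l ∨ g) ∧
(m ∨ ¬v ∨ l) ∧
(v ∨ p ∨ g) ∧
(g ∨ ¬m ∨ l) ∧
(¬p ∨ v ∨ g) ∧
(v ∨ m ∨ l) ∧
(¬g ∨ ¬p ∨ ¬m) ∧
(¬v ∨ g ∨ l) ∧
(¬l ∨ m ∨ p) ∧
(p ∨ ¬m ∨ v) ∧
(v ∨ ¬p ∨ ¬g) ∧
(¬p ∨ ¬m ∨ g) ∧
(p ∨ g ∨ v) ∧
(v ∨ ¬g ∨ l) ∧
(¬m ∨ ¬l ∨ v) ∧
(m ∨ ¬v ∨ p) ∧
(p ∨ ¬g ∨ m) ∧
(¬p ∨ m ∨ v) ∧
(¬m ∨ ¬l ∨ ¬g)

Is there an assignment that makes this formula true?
Yes

Yes, the formula is satisfiable.

One satisfying assignment is: l=True, v=True, g=False, m=True, p=False

Verification: With this assignment, all 25 clauses evaluate to true.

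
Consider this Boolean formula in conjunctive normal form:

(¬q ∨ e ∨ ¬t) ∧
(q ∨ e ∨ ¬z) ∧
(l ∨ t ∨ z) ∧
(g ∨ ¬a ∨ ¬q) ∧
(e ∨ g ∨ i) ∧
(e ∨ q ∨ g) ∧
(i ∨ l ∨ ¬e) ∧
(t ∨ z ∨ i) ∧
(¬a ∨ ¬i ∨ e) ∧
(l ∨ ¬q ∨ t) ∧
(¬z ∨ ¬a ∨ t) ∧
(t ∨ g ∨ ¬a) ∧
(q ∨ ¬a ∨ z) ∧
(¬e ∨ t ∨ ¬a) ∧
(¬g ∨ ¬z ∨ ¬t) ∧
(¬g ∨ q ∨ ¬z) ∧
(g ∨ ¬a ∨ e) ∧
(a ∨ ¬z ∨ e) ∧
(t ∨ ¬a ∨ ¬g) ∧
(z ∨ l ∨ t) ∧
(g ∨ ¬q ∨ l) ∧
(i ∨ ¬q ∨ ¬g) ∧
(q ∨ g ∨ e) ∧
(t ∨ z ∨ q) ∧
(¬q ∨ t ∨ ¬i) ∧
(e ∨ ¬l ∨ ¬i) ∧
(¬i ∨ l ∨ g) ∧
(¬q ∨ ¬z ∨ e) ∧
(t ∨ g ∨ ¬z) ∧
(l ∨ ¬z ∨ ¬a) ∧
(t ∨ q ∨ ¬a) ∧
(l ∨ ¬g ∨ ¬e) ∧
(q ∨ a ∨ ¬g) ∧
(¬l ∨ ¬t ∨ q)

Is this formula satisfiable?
Yes

Yes, the formula is satisfiable.

One satisfying assignment is: i=False, t=True, l=True, a=False, g=False, q=True, z=False, e=True

Verification: With this assignment, all 34 clauses evaluate to true.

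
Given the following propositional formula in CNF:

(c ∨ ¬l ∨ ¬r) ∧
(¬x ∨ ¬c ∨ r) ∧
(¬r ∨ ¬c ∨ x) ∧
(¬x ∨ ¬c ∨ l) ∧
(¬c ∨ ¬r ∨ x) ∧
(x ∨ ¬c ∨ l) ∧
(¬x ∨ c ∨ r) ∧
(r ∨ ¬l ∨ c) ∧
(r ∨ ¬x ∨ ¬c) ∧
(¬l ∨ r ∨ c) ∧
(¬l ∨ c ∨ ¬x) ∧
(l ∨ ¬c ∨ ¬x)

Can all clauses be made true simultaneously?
Yes

Yes, the formula is satisfiable.

One satisfying assignment is: x=False, l=False, c=False, r=False

Verification: With this assignment, all 12 clauses evaluate to true.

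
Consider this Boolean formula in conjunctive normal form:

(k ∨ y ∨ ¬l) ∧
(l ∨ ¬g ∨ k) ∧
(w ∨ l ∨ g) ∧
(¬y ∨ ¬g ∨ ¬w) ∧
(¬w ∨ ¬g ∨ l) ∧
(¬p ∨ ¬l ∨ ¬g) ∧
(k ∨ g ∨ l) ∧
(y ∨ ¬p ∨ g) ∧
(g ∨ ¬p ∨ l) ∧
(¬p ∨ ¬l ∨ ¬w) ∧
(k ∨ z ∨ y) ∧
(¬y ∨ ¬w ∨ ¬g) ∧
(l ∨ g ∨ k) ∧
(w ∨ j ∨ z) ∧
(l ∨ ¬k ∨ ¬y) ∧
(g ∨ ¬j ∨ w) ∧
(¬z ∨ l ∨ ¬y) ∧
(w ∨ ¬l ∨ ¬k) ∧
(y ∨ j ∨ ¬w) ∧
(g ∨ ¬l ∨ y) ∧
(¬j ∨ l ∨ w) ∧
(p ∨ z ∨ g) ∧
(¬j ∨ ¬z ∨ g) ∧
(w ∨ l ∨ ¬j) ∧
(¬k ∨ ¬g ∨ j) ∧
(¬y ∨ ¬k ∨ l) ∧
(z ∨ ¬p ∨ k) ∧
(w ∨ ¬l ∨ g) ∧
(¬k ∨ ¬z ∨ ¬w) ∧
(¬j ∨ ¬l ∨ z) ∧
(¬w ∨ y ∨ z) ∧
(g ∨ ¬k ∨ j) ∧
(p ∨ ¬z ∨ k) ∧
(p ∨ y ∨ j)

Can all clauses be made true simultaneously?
No

No, the formula is not satisfiable.

No assignment of truth values to the variables can make all 34 clauses true simultaneously.

The formula is UNSAT (unsatisfiable).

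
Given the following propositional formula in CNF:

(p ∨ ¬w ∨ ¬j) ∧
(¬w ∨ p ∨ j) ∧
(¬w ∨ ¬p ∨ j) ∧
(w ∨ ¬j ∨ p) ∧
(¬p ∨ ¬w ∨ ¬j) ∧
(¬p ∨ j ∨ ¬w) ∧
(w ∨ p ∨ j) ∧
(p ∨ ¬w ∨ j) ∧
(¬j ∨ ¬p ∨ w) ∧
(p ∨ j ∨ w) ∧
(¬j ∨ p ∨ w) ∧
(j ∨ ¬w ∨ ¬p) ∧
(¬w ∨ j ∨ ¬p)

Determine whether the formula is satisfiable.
Yes

Yes, the formula is satisfiable.

One satisfying assignment is: w=False, p=True, j=False

Verification: With this assignment, all 13 clauses evaluate to true.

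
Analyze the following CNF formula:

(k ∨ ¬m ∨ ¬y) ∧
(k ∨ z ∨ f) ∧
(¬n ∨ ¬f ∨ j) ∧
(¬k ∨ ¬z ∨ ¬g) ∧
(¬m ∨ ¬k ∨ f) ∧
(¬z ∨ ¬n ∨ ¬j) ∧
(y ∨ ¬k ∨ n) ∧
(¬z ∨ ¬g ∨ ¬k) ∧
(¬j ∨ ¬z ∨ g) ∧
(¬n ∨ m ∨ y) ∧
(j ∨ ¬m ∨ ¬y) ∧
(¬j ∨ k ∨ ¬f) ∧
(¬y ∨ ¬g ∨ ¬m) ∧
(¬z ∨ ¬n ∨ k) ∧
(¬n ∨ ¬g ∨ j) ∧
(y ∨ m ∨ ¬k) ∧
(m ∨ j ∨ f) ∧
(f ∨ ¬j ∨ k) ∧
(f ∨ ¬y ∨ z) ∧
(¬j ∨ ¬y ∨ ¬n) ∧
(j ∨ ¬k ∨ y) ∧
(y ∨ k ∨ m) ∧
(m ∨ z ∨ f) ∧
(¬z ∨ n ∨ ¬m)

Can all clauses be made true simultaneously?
Yes

Yes, the formula is satisfiable.

One satisfying assignment is: m=False, j=False, k=True, z=False, y=True, f=True, n=False, g=False

Verification: With this assignment, all 24 clauses evaluate to true.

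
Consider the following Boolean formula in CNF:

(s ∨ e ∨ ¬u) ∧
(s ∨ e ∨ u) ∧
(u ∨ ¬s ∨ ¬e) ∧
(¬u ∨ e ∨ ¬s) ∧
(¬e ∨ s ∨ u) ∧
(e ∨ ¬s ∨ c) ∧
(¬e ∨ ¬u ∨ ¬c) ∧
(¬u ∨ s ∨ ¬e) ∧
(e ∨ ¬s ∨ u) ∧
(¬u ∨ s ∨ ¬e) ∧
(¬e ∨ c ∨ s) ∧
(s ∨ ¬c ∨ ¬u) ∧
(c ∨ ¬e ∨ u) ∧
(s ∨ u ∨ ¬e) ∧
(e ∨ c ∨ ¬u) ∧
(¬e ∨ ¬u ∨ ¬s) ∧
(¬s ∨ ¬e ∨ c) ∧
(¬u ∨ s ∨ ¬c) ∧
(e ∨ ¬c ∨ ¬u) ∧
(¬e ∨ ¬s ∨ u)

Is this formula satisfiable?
No

No, the formula is not satisfiable.

No assignment of truth values to the variables can make all 20 clauses true simultaneously.

The formula is UNSAT (unsatisfiable).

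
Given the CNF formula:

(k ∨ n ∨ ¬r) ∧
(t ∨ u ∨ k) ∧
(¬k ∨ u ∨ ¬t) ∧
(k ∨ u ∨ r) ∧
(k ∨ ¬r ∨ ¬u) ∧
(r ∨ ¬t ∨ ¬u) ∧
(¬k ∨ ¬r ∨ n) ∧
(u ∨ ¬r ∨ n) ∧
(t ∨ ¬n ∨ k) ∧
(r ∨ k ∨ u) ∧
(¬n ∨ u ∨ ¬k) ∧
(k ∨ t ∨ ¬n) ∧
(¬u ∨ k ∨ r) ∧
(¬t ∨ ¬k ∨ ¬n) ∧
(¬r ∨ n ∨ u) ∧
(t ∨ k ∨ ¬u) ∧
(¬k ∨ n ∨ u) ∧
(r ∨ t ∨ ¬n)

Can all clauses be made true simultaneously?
Yes

Yes, the formula is satisfiable.

One satisfying assignment is: k=True, u=True, r=False, n=False, t=False

Verification: With this assignment, all 18 clauses evaluate to true.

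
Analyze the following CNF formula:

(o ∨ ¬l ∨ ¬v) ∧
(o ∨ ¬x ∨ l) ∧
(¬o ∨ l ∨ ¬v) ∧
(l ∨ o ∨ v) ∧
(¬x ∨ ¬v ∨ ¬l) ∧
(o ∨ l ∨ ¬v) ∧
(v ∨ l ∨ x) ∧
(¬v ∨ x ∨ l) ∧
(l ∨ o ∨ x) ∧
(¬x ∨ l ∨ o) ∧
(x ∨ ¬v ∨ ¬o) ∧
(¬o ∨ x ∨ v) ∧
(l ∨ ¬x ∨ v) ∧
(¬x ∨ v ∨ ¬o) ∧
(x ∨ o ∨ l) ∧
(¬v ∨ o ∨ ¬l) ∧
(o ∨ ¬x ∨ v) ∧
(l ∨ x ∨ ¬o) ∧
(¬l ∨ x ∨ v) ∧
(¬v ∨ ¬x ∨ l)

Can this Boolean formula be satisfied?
No

No, the formula is not satisfiable.

No assignment of truth values to the variables can make all 20 clauses true simultaneously.

The formula is UNSAT (unsatisfiable).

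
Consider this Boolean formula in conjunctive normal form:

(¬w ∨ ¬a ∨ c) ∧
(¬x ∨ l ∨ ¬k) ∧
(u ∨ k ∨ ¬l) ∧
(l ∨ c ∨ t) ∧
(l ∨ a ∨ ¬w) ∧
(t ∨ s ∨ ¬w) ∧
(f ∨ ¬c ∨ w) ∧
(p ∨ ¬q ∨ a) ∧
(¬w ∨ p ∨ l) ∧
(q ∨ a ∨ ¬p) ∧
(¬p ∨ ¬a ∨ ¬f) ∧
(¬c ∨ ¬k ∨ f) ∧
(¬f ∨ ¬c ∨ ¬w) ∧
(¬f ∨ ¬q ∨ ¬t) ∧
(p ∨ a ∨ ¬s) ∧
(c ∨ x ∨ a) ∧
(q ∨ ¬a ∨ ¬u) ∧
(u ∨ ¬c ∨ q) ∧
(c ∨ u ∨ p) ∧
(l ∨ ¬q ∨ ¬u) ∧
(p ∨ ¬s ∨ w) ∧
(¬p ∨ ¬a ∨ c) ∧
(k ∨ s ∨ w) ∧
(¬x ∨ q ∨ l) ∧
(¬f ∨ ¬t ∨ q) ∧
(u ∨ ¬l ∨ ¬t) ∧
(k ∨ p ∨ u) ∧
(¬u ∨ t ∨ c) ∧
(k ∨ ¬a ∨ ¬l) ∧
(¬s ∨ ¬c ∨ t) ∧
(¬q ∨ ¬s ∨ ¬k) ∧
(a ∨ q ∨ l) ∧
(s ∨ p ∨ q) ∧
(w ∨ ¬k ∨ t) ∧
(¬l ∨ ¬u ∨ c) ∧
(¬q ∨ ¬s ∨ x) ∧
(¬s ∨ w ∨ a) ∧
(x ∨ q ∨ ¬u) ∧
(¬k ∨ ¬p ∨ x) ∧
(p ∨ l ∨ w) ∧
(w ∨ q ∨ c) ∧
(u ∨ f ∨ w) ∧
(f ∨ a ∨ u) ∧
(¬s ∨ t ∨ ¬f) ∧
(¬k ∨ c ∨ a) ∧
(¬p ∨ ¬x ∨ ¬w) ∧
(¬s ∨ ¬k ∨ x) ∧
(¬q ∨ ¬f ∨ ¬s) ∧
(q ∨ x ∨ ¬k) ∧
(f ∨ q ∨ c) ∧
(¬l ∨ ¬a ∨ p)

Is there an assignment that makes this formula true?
Yes

Yes, the formula is satisfiable.

One satisfying assignment is: u=True, a=False, w=True, q=True, x=False, t=True, s=False, l=True, p=True, c=True, k=False, f=False

Verification: With this assignment, all 51 clauses evaluate to true.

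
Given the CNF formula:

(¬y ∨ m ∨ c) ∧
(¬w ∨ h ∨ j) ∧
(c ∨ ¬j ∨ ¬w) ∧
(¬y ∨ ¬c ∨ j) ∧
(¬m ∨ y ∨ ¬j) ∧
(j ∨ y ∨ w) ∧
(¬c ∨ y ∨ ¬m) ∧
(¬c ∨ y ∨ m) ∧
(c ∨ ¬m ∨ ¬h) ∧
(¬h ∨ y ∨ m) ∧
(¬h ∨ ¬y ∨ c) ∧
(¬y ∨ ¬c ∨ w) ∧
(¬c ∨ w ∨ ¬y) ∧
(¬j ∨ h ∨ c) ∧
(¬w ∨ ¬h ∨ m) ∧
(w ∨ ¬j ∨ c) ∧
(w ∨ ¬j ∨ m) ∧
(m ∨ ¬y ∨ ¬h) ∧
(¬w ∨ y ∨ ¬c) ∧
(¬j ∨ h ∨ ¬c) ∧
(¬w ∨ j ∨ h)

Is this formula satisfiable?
Yes

Yes, the formula is satisfiable.

One satisfying assignment is: j=False, c=False, m=True, y=True, h=False, w=False

Verification: With this assignment, all 21 clauses evaluate to true.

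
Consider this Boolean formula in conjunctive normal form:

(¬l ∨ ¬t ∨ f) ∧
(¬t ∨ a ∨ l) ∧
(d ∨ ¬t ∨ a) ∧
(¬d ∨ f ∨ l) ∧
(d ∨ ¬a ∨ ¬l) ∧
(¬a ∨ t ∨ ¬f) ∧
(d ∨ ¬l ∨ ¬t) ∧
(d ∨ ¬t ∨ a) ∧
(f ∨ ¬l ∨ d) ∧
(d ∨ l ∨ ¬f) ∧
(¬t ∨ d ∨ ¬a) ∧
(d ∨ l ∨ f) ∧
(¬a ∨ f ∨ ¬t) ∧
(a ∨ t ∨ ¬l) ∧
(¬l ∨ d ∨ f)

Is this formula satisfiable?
Yes

Yes, the formula is satisfiable.

One satisfying assignment is: d=True, f=False, t=False, l=True, a=True

Verification: With this assignment, all 15 clauses evaluate to true.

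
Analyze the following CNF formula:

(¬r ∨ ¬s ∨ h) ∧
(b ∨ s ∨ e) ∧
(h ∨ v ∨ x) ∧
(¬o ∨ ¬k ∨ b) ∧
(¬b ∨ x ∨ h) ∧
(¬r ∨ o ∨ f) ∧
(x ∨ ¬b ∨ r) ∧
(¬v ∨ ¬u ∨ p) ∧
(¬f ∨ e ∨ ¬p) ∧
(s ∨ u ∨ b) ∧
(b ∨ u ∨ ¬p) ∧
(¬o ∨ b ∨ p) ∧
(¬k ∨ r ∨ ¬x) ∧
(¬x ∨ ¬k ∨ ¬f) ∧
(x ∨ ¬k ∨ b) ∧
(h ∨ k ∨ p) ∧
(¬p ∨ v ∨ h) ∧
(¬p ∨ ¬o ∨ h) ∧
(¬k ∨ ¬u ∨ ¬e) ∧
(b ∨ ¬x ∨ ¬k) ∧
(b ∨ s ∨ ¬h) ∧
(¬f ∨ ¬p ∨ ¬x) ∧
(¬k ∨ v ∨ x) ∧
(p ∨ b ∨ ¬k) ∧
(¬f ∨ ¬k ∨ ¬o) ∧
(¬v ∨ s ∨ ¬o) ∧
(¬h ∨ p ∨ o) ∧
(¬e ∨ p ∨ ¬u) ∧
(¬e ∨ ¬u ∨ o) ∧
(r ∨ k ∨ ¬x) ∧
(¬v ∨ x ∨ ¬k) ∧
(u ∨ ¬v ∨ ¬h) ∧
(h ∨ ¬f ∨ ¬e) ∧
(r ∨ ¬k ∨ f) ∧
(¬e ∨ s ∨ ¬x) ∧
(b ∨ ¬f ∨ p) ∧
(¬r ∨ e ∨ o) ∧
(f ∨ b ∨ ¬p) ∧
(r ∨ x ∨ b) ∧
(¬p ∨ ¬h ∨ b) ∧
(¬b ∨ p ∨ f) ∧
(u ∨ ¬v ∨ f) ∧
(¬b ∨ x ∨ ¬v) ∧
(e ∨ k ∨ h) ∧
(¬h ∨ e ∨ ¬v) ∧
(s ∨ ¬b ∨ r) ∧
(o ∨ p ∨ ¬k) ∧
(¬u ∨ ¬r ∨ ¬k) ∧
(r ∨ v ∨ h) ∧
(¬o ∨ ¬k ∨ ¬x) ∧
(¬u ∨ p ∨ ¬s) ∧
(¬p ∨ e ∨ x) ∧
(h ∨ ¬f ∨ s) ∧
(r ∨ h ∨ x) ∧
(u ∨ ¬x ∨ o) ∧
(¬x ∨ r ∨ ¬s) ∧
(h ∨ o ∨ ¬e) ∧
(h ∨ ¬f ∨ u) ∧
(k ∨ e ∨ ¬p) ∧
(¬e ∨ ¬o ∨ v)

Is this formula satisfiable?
Yes

Yes, the formula is satisfiable.

One satisfying assignment is: p=True, x=True, o=True, f=False, h=True, v=True, s=True, r=True, e=True, u=True, b=True, k=False

Verification: With this assignment, all 60 clauses evaluate to true.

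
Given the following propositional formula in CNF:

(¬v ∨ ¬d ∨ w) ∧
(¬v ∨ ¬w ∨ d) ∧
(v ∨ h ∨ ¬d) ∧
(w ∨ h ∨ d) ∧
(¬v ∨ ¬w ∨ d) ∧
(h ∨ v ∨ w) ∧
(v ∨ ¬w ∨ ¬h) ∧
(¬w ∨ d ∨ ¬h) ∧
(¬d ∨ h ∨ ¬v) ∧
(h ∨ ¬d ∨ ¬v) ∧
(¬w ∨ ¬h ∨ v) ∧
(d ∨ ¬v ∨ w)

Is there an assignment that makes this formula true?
Yes

Yes, the formula is satisfiable.

One satisfying assignment is: h=False, w=True, v=False, d=False

Verification: With this assignment, all 12 clauses evaluate to true.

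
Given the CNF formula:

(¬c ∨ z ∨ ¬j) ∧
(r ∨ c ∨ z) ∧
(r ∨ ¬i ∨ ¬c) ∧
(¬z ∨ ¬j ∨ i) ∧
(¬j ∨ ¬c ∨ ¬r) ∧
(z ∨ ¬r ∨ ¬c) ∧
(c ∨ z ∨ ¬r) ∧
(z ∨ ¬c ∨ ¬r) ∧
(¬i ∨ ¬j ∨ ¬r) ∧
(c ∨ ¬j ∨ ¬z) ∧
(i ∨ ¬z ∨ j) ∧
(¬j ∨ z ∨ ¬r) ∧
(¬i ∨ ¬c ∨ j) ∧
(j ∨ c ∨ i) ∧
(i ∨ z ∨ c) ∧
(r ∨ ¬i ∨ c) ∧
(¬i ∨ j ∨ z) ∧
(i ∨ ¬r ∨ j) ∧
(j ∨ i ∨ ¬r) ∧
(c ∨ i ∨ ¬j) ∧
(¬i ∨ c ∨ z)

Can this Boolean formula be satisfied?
Yes

Yes, the formula is satisfiable.

One satisfying assignment is: r=True, i=True, c=False, z=True, j=False

Verification: With this assignment, all 21 clauses evaluate to true.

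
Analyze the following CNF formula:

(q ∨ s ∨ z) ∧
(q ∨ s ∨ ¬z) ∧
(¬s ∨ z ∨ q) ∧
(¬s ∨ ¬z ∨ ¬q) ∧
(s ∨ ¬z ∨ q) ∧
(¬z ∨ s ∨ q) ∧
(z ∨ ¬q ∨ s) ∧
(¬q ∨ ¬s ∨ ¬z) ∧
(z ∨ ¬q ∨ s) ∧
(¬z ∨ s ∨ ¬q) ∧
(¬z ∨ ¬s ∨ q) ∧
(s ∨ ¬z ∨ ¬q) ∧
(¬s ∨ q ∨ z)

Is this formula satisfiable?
Yes

Yes, the formula is satisfiable.

One satisfying assignment is: z=False, q=True, s=True

Verification: With this assignment, all 13 clauses evaluate to true.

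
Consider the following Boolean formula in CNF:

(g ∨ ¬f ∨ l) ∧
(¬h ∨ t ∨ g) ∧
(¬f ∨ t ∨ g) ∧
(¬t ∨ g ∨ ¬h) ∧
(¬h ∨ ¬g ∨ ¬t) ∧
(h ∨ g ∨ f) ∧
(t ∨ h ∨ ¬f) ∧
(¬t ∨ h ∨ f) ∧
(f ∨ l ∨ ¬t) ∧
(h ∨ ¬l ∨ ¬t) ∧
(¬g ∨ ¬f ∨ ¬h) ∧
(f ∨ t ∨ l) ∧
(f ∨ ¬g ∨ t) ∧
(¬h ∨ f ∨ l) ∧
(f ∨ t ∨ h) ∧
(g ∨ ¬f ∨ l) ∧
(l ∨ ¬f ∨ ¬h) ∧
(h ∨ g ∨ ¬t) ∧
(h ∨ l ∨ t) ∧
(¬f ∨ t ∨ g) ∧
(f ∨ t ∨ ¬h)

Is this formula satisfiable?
Yes

Yes, the formula is satisfiable.

One satisfying assignment is: t=True, g=True, h=False, f=True, l=False

Verification: With this assignment, all 21 clauses evaluate to true.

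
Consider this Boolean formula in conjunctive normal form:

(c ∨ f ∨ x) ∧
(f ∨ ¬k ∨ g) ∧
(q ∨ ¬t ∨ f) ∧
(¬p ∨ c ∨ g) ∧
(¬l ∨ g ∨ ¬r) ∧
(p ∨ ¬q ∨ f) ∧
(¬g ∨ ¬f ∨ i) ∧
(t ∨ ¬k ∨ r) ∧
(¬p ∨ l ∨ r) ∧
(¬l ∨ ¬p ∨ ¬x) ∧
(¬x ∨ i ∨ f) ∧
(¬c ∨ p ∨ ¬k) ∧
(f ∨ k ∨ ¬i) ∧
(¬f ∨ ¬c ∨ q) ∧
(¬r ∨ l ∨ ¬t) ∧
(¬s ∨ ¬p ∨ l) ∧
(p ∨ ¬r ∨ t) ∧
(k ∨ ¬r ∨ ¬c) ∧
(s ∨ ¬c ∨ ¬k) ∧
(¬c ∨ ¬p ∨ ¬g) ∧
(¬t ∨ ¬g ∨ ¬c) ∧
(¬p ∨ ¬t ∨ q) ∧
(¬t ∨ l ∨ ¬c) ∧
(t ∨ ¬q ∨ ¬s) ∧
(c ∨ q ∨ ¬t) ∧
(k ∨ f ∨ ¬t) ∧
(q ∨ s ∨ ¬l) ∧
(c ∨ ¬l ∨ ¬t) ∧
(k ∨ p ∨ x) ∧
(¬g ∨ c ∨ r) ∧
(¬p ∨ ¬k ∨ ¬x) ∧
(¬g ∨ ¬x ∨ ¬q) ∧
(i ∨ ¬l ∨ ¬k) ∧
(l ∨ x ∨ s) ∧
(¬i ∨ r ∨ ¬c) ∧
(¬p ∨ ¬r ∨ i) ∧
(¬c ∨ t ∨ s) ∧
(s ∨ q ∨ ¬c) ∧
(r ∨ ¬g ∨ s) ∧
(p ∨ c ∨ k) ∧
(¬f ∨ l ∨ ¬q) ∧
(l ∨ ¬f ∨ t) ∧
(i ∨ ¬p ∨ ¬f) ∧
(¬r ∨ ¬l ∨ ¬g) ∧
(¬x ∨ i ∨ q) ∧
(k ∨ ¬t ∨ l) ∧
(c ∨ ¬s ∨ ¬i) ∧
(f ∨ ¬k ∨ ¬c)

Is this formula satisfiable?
Yes

Yes, the formula is satisfiable.

One satisfying assignment is: c=True, f=True, s=True, g=False, q=True, i=False, p=False, l=True, x=True, k=False, t=True, r=False

Verification: With this assignment, all 48 clauses evaluate to true.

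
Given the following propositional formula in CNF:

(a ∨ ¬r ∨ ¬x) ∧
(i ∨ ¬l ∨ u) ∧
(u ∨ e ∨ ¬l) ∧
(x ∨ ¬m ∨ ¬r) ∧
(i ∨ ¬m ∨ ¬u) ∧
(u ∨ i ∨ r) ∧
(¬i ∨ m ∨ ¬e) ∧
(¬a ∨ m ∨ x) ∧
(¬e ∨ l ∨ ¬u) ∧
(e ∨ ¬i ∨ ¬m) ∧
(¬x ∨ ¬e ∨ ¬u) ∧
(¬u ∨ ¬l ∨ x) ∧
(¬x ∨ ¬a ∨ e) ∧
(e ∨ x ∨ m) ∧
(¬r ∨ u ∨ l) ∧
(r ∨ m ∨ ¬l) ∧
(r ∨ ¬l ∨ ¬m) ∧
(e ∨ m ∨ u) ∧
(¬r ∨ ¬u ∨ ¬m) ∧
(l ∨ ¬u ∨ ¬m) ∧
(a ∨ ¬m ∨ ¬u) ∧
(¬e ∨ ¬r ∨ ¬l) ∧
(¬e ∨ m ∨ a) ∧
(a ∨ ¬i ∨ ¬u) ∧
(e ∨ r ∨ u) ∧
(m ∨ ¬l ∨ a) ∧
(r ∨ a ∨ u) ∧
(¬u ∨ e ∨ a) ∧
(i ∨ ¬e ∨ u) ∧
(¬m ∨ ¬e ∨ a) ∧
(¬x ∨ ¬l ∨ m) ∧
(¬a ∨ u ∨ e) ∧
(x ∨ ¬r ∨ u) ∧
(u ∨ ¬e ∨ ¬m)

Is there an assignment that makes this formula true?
No

No, the formula is not satisfiable.

No assignment of truth values to the variables can make all 34 clauses true simultaneously.

The formula is UNSAT (unsatisfiable).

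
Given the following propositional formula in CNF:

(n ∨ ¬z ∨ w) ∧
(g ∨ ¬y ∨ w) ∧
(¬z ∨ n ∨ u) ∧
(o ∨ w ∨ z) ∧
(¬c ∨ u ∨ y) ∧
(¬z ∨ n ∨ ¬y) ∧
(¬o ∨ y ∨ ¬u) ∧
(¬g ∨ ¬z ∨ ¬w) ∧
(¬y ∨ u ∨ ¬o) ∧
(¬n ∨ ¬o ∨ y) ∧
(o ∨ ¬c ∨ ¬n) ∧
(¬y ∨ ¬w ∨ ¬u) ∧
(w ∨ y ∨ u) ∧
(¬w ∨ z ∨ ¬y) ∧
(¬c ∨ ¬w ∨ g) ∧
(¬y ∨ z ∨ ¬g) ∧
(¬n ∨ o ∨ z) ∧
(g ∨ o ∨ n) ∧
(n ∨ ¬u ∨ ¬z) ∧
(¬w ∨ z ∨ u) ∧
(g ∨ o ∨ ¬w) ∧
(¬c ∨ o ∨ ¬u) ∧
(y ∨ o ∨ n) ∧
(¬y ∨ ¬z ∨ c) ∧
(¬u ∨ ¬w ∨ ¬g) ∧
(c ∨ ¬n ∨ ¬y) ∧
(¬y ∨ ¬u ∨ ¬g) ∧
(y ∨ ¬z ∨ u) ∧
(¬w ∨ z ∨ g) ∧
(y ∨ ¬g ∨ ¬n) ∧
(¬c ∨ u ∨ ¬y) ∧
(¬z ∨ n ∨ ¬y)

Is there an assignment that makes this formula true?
Yes

Yes, the formula is satisfiable.

One satisfying assignment is: o=False, w=False, u=True, n=True, y=False, c=False, g=False, z=True

Verification: With this assignment, all 32 clauses evaluate to true.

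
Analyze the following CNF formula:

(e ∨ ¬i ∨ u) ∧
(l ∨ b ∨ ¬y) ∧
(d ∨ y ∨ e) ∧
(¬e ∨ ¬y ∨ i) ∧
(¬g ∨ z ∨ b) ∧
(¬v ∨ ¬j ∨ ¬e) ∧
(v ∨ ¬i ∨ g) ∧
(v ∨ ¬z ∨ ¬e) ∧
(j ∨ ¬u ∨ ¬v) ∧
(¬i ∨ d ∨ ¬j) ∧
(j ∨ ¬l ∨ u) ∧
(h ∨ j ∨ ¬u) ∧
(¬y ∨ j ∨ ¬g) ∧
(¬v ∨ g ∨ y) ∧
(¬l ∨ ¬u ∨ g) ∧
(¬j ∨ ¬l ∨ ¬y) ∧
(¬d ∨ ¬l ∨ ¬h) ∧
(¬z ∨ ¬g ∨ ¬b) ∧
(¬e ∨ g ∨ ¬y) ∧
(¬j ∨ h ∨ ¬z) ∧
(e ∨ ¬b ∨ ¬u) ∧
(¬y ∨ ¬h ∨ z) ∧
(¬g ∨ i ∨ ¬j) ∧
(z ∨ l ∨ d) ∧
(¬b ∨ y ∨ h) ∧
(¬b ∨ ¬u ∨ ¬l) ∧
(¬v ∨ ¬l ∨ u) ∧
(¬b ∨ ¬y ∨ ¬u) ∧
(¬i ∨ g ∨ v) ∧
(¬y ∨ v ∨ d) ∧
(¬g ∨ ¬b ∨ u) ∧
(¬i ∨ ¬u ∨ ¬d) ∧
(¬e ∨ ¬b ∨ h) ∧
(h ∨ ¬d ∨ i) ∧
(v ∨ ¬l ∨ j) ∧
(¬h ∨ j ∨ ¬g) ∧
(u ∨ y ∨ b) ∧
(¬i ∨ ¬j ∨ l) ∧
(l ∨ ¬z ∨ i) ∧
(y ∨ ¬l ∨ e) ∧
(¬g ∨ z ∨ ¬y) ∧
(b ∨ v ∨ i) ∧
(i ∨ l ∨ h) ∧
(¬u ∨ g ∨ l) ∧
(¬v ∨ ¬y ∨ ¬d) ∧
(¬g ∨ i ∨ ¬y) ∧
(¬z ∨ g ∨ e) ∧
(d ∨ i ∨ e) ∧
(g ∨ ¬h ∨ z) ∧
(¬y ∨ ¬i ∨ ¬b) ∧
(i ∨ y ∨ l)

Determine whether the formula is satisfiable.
No

No, the formula is not satisfiable.

No assignment of truth values to the variables can make all 51 clauses true simultaneously.

The formula is UNSAT (unsatisfiable).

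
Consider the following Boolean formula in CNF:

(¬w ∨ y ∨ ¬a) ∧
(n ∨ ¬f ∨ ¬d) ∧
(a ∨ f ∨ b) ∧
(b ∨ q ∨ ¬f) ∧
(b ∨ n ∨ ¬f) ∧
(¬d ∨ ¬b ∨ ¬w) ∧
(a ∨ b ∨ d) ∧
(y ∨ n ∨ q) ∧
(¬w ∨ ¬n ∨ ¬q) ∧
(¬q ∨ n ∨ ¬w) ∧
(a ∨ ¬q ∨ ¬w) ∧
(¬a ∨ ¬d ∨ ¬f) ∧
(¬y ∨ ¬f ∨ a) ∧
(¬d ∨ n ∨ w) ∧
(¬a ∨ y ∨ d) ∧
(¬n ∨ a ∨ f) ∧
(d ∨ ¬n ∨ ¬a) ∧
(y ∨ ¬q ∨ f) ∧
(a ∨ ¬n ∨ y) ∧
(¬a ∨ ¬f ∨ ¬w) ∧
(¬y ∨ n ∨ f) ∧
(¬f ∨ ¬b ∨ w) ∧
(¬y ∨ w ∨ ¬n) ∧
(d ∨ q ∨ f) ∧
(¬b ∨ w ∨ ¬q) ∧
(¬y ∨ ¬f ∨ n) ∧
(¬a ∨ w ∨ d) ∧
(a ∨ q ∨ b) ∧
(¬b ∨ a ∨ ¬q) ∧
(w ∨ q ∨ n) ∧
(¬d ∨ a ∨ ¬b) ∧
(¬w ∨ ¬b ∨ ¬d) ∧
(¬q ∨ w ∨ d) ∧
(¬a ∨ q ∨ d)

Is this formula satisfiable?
Yes

Yes, the formula is satisfiable.

One satisfying assignment is: w=False, f=False, y=False, q=False, d=True, b=False, n=True, a=True

Verification: With this assignment, all 34 clauses evaluate to true.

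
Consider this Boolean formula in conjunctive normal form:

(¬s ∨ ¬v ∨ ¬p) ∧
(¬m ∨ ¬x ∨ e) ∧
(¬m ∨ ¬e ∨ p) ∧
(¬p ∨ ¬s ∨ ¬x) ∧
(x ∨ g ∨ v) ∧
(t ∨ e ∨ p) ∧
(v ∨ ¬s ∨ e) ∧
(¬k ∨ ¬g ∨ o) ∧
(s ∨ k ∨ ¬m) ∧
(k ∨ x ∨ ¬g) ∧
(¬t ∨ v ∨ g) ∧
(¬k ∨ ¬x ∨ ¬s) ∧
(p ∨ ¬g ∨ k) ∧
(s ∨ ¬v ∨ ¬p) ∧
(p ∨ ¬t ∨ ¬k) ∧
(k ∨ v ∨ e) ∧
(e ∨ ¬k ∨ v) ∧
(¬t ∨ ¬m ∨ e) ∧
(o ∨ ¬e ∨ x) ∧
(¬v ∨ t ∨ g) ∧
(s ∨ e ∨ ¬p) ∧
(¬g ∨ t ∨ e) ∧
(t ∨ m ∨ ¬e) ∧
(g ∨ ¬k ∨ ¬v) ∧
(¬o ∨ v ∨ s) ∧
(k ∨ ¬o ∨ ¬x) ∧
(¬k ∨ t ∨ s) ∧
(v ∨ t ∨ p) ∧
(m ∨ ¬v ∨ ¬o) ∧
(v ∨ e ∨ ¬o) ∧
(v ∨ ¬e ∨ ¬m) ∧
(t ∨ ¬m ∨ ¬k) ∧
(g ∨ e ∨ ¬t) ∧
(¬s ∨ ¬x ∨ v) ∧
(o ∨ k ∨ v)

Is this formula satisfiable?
Yes

Yes, the formula is satisfiable.

One satisfying assignment is: e=True, v=True, x=True, s=False, o=False, g=False, p=False, k=False, m=False, t=True

Verification: With this assignment, all 35 clauses evaluate to true.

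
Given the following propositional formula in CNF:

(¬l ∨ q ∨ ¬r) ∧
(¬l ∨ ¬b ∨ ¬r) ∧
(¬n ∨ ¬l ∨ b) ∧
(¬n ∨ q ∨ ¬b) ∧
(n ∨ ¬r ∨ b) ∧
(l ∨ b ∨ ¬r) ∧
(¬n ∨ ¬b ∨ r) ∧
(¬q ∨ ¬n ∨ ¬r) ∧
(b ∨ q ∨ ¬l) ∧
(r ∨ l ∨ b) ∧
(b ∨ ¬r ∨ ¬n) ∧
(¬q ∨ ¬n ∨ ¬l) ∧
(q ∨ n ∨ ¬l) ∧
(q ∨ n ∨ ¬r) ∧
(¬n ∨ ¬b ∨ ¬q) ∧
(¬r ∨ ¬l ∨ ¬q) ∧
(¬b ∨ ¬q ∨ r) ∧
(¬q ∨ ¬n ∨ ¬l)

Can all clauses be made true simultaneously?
Yes

Yes, the formula is satisfiable.

One satisfying assignment is: l=True, b=False, n=False, q=True, r=False

Verification: With this assignment, all 18 clauses evaluate to true.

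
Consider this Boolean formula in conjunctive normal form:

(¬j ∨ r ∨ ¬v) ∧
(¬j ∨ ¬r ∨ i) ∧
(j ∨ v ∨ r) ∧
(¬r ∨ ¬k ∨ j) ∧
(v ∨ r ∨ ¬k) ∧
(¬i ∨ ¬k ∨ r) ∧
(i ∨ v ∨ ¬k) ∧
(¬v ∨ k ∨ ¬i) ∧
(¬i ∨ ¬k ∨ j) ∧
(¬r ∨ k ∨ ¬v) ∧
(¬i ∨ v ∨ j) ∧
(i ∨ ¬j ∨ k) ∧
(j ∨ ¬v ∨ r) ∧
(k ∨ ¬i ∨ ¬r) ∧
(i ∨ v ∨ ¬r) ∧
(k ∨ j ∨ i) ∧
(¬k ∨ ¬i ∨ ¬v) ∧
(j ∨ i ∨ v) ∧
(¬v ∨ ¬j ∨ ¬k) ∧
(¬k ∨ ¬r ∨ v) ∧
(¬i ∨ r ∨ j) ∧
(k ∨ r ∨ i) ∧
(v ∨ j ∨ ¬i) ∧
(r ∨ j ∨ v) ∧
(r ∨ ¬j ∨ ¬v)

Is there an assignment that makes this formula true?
Yes

Yes, the formula is satisfiable.

One satisfying assignment is: i=True, r=False, k=False, v=False, j=True

Verification: With this assignment, all 25 clauses evaluate to true.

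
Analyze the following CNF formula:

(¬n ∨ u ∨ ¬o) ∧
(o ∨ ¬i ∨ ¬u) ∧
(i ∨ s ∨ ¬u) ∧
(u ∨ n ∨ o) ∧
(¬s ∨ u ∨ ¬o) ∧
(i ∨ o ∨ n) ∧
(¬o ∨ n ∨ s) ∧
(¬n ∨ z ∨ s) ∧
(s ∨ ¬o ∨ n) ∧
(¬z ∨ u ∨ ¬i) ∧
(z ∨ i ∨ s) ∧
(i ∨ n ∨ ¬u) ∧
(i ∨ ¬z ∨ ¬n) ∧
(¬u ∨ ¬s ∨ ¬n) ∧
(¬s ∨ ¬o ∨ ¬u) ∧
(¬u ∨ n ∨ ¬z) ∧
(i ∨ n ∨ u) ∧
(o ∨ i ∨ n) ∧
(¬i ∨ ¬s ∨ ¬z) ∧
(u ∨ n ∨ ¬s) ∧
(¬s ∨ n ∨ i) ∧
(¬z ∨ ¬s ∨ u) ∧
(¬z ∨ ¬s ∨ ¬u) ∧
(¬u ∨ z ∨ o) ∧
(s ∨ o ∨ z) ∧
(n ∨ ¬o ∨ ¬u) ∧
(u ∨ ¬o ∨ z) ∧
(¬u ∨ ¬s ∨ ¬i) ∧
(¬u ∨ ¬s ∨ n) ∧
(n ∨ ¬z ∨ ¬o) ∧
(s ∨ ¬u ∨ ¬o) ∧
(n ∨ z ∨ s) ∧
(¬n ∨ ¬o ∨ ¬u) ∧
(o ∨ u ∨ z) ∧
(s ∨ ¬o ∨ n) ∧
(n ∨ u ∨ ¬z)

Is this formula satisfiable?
No

No, the formula is not satisfiable.

No assignment of truth values to the variables can make all 36 clauses true simultaneously.

The formula is UNSAT (unsatisfiable).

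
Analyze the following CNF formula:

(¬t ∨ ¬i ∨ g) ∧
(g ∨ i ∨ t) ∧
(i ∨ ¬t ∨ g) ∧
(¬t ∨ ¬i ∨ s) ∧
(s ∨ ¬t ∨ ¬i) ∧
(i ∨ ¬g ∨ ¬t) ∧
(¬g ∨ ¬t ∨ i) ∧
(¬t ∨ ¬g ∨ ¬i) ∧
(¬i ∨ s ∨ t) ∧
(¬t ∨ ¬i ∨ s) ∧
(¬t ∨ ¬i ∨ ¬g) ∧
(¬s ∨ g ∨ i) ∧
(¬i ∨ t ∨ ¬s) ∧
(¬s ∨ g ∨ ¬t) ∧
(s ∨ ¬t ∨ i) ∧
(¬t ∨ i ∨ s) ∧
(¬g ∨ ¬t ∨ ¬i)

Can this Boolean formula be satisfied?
Yes

Yes, the formula is satisfiable.

One satisfying assignment is: i=False, s=False, t=False, g=True

Verification: With this assignment, all 17 clauses evaluate to true.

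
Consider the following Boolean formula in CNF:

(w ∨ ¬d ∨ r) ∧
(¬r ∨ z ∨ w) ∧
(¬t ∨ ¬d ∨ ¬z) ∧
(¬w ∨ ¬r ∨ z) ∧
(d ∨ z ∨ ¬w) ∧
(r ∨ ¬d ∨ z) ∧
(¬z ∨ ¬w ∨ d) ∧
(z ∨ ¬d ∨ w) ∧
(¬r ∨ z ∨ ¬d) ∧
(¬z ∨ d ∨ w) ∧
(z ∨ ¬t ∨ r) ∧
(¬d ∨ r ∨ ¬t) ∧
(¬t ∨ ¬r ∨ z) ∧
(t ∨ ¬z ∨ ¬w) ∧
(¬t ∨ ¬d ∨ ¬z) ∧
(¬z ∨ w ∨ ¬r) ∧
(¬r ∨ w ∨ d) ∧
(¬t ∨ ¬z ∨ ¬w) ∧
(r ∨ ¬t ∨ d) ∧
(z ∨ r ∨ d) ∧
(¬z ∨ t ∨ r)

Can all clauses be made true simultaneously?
No

No, the formula is not satisfiable.

No assignment of truth values to the variables can make all 21 clauses true simultaneously.

The formula is UNSAT (unsatisfiable).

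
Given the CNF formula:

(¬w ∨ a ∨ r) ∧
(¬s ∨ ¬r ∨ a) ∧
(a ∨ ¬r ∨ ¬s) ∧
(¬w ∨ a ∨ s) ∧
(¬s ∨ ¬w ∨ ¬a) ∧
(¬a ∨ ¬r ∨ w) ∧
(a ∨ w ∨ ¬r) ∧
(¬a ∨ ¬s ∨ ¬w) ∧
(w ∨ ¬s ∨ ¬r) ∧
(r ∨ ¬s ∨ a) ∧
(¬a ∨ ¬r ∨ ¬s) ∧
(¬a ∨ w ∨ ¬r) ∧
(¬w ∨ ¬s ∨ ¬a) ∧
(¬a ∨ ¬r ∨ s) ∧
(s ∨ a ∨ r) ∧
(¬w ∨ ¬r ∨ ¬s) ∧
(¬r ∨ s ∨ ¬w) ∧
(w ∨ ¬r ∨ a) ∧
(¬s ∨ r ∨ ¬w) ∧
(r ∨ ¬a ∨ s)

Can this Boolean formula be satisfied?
Yes

Yes, the formula is satisfiable.

One satisfying assignment is: a=True, r=False, w=False, s=True

Verification: With this assignment, all 20 clauses evaluate to true.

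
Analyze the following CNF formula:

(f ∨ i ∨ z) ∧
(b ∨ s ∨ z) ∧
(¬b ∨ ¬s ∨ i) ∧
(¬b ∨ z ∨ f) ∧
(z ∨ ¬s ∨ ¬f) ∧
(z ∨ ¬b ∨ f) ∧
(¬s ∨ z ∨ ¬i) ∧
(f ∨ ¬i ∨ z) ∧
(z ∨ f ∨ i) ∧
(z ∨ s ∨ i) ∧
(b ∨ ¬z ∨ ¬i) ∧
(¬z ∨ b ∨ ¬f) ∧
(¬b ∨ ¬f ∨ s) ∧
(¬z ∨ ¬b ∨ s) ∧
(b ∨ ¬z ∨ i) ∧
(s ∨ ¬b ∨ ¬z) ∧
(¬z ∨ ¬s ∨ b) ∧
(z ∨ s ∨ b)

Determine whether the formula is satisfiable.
Yes

Yes, the formula is satisfiable.

One satisfying assignment is: i=True, z=True, f=False, s=True, b=True

Verification: With this assignment, all 18 clauses evaluate to true.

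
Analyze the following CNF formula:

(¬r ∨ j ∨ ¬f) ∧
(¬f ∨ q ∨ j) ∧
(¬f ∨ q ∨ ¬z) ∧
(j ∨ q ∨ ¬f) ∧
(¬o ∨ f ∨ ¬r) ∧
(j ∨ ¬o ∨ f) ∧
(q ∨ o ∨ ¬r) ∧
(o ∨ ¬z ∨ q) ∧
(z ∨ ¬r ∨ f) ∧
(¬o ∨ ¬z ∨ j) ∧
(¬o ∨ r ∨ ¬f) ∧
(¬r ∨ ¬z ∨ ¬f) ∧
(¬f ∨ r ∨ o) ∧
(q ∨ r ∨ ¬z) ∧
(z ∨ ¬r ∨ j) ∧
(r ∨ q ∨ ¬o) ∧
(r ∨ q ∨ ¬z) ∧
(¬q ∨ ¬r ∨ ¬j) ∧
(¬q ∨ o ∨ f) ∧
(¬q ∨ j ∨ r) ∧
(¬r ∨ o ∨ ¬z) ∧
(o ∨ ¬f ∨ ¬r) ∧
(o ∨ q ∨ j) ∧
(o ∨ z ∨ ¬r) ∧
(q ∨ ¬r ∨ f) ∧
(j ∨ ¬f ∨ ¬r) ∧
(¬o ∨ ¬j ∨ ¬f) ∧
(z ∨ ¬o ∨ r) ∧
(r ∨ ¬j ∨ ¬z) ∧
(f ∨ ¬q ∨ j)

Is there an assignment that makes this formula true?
Yes

Yes, the formula is satisfiable.

One satisfying assignment is: q=False, r=False, f=False, j=True, o=False, z=False

Verification: With this assignment, all 30 clauses evaluate to true.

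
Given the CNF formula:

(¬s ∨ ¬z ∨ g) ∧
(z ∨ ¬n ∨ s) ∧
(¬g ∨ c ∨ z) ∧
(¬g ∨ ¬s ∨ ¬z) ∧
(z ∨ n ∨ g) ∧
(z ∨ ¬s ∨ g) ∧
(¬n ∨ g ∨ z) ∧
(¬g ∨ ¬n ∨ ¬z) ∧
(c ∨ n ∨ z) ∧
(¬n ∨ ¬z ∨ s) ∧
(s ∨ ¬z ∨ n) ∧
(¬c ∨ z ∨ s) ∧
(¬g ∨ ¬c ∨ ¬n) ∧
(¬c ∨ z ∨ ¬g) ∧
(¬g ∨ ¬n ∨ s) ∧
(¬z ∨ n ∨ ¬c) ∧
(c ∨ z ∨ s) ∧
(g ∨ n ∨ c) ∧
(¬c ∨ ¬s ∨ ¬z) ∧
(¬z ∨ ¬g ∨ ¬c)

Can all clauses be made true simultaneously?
No

No, the formula is not satisfiable.

No assignment of truth values to the variables can make all 20 clauses true simultaneously.

The formula is UNSAT (unsatisfiable).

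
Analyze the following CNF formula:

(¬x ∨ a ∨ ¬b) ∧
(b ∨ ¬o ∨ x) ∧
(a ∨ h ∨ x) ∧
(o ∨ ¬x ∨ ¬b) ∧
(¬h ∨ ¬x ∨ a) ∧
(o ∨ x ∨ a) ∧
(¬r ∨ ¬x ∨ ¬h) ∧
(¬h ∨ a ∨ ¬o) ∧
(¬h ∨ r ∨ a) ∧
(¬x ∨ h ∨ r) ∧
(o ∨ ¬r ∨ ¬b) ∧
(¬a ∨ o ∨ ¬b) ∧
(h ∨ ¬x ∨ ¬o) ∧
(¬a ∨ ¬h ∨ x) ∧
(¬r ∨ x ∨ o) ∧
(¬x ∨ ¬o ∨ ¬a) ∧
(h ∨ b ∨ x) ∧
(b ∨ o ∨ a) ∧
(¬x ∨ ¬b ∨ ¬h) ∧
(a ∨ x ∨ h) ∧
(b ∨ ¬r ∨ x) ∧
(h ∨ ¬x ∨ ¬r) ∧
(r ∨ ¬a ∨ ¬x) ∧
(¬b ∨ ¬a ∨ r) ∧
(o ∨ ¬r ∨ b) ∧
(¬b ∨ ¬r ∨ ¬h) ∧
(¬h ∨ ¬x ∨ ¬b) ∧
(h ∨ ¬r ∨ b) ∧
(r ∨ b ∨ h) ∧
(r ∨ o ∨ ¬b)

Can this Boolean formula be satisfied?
Yes

Yes, the formula is satisfiable.

One satisfying assignment is: h=False, b=True, a=True, o=True, r=True, x=False

Verification: With this assignment, all 30 clauses evaluate to true.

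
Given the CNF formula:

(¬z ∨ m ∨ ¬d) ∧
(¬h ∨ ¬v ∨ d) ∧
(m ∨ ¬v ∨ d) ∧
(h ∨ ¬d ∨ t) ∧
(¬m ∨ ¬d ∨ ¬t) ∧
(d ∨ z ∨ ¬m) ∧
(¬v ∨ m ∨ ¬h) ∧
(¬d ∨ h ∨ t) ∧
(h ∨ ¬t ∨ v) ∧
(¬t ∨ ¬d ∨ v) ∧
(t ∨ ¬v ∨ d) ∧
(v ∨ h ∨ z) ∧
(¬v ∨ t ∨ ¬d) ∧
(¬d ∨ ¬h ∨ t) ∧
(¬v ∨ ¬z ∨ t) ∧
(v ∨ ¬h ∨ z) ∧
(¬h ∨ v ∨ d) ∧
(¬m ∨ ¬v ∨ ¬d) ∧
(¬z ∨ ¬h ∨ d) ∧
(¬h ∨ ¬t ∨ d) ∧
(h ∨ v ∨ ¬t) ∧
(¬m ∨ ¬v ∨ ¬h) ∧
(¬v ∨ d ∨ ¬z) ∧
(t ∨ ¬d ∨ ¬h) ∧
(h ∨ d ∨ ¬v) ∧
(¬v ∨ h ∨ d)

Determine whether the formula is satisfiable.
Yes

Yes, the formula is satisfiable.

One satisfying assignment is: h=False, z=True, v=False, t=False, m=False, d=False

Verification: With this assignment, all 26 clauses evaluate to true.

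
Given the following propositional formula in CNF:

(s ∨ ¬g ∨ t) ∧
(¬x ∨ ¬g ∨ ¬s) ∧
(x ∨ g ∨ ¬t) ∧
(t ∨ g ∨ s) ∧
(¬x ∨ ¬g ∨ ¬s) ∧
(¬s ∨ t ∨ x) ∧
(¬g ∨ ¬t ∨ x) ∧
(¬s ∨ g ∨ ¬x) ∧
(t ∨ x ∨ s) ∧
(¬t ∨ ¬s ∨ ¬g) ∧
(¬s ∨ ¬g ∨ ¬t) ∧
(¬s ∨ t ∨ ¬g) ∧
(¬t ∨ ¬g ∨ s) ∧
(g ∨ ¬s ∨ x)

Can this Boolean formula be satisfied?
Yes

Yes, the formula is satisfiable.

One satisfying assignment is: t=True, s=False, g=False, x=True

Verification: With this assignment, all 14 clauses evaluate to true.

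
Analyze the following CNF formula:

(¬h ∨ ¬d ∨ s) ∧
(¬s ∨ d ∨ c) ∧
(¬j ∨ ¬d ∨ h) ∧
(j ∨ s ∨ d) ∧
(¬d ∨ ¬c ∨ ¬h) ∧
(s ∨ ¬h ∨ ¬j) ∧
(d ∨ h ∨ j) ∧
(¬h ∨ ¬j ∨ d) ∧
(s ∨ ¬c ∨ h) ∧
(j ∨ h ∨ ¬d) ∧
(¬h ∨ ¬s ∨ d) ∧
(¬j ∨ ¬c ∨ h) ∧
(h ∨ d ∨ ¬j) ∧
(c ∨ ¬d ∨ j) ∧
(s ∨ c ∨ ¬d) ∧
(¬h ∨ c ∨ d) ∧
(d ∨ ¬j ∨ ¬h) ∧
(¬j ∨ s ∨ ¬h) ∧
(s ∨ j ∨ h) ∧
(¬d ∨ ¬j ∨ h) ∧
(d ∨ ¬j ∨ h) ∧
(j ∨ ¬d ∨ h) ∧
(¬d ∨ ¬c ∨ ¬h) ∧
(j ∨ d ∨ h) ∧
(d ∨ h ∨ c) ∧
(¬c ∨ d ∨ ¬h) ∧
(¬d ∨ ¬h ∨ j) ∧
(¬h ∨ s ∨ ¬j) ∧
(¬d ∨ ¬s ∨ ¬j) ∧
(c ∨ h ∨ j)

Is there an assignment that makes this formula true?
No

No, the formula is not satisfiable.

No assignment of truth values to the variables can make all 30 clauses true simultaneously.

The formula is UNSAT (unsatisfiable).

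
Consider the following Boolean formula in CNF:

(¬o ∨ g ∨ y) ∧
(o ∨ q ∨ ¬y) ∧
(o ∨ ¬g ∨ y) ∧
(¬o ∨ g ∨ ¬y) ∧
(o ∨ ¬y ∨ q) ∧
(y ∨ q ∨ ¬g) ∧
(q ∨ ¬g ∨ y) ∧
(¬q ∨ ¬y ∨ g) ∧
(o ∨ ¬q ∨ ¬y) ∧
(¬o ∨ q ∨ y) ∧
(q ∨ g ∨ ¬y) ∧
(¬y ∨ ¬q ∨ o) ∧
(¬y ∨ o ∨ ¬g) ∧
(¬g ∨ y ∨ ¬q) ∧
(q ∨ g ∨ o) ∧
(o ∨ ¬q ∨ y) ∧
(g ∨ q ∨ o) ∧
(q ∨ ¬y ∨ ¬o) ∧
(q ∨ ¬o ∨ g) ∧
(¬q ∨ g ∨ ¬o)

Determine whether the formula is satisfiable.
Yes

Yes, the formula is satisfiable.

One satisfying assignment is: o=True, y=True, g=True, q=True

Verification: With this assignment, all 20 clauses evaluate to true.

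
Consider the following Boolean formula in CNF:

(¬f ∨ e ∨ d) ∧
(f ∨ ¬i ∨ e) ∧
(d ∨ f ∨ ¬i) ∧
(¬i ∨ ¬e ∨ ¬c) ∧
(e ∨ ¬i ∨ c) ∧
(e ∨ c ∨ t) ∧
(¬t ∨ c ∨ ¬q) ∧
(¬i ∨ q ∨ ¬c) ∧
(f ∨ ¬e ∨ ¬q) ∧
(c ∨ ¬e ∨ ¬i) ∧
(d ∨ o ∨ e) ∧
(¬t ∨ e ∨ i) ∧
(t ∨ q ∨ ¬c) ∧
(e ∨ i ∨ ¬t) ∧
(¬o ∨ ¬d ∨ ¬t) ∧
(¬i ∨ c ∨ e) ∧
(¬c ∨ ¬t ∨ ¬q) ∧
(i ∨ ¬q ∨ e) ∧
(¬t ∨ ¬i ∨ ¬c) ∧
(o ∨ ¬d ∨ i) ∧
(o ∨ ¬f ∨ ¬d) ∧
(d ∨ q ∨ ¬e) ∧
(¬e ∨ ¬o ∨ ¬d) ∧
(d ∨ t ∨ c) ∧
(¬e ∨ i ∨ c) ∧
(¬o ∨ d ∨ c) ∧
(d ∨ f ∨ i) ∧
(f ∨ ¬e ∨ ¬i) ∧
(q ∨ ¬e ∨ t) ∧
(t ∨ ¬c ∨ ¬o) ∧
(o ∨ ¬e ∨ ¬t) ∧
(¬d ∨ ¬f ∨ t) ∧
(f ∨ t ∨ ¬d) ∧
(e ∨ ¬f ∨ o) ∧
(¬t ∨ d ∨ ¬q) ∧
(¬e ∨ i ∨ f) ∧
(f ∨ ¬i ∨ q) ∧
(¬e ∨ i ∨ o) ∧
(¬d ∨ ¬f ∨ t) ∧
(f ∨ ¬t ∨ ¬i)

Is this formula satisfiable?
No

No, the formula is not satisfiable.

No assignment of truth values to the variables can make all 40 clauses true simultaneously.

The formula is UNSAT (unsatisfiable).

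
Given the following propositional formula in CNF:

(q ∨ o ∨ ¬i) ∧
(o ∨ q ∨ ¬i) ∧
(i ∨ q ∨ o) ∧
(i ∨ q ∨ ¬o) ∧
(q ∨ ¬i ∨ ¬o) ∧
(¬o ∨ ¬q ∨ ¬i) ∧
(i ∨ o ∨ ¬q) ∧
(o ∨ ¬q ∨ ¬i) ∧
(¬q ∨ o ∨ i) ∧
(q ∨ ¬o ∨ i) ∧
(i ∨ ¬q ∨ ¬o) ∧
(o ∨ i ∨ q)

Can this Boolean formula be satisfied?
No

No, the formula is not satisfiable.

No assignment of truth values to the variables can make all 12 clauses true simultaneously.

The formula is UNSAT (unsatisfiable).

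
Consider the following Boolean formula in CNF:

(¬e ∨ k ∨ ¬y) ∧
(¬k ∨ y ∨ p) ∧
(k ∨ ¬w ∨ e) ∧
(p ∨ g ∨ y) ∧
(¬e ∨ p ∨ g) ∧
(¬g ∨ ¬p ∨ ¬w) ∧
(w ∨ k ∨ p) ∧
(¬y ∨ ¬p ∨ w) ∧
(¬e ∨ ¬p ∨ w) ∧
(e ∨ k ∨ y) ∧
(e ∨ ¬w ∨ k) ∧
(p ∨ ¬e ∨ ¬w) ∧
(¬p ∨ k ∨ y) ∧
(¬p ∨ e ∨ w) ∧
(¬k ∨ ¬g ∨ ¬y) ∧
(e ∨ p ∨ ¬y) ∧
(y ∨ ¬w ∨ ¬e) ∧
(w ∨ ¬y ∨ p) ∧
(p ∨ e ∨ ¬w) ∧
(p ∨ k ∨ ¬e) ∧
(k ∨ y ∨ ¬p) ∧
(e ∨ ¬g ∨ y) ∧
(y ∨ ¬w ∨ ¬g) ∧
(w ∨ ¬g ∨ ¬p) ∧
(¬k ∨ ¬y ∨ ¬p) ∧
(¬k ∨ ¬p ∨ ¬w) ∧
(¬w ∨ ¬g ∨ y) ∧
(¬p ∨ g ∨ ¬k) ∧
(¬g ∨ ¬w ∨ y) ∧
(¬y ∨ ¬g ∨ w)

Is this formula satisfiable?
No

No, the formula is not satisfiable.

No assignment of truth values to the variables can make all 30 clauses true simultaneously.

The formula is UNSAT (unsatisfiable).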